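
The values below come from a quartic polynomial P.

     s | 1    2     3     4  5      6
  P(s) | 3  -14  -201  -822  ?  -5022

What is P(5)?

The 5 known points determine the degree-4 polynomial uniquely.
Write P(s) = as^4 + bs^3 + cs^2 + ds + e. Substituting each data point gives a linear system:
  a + b + c + d + e = 3
  16a + 8b + 4c + 2d + e = -14
  81a + 27b + 9c + 3d + e = -201
  256a + 64b + 16c + 4d + e = -822
  1296a + 216b + 36c + 6d + e = -5022
Solving the system yields a = -5, b = 6, c = 4, d = 4, e = -6.
So P(s) = -5s^4 + 6s^3 + 4s^2 + 4s - 6.
Then P(5) = -2261.

-2261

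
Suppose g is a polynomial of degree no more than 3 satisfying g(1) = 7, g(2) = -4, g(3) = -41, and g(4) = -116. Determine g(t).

g(t) = -2t^3 - t^2 + 6t + 4

Using the Lagrange interpolation formula with nodes 1, 2, 3, 4:
  L_0(t) = (t - 2)(t - 3)(t - 4) / -6
  L_1(t) = (t - 1)(t - 3)(t - 4) / 2
  L_2(t) = (t - 1)(t - 2)(t - 4) / -2
  L_3(t) = (t - 1)(t - 2)(t - 3) / 6
Then g(t) = 7·L_0(t) - 4·L_1(t) - 41·L_2(t) - 116·L_3(t).
Expanding and collecting terms gives g(t) = -2t³ - t² + 6t + 4.
Check: g(3) = -41. ✓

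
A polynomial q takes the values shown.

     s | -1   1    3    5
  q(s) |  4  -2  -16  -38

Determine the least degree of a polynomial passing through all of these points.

2

Forward differences of the values at s = -1, 1, 3, 5:
  q  : 4  -2  -16  -38
  Δ  : -6  -14  -22
  Δ^2: -8  -8
  Δ^3: 0
The second differences are constant (-8) and nonzero, while all higher differences vanish, so the minimal degree is 2.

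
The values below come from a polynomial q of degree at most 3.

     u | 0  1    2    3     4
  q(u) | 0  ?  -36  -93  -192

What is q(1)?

The 4 known points determine the degree-3 polynomial uniquely.
Write q(u) = au^3 + bu^2 + cu + d. Substituting each data point gives a linear system:
  d = 0
  8a + 4b + 2c + d = -36
  27a + 9b + 3c + d = -93
  64a + 16b + 4c + d = -192
Solving the system yields a = -2, b = -3, c = -4, d = 0.
So q(u) = -2u^3 - 3u^2 - 4u.
Then q(1) = -9.

-9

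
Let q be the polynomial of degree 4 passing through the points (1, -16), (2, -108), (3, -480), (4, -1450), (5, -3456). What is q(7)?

-12928

Using the Lagrange interpolation formula with nodes 1, 2, 3, 4, 5:
  L_0(t) = (t - 2)(t - 3)(t - 4)(t - 5) / 24
  L_1(t) = (t - 1)(t - 3)(t - 4)(t - 5) / -6
  L_2(t) = (t - 1)(t - 2)(t - 4)(t - 5) / 4
  L_3(t) = (t - 1)(t - 2)(t - 3)(t - 5) / -6
  L_4(t) = (t - 1)(t - 2)(t - 3)(t - 4) / 24
Then q(t) = -16·L_0(t) - 108·L_1(t) - 480·L_2(t) - 1450·L_3(t) - 3456·L_4(t).
Expanding and collecting terms gives q(t) = -5t⁴ - 3t³ + 3t² - 5t - 6.
Evaluating at t = 7: q(7) = -12928.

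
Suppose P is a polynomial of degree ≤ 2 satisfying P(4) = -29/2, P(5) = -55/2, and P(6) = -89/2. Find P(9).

-239/2

Using the Lagrange interpolation formula with nodes 4, 5, 6:
  L_0(s) = (s - 5)(s - 6) / 2
  L_1(s) = (s - 4)(s - 6) / -1
  L_2(s) = (s - 4)(s - 5) / 2
Then P(s) = -29/2·L_0(s) - 55/2·L_1(s) - 89/2·L_2(s).
Expanding and collecting terms gives P(s) = -2s^2 + 5s - 5/2.
Evaluating at s = 9: P(9) = -239/2.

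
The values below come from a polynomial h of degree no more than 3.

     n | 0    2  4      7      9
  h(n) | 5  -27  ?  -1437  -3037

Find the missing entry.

-267

The 4 known points determine the degree-3 polynomial uniquely.
Write h(n) = an^3 + bn^2 + cn + d. Substituting each data point gives a linear system:
  d = 5
  8a + 4b + 2c + d = -27
  343a + 49b + 7c + d = -1437
  729a + 81b + 9c + d = -3037
Solving the system yields a = -4, b = -2, c = 4, d = 5.
So h(n) = -4n^3 - 2n^2 + 4n + 5.
Then h(4) = -267.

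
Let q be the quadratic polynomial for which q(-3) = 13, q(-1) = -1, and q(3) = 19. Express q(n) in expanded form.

q(n) = 2n^2 + n - 2

Using the Lagrange interpolation formula with nodes -3, -1, 3:
  L_0(n) = (n + 1)(n - 3) / 12
  L_1(n) = (n + 3)(n - 3) / -8
  L_2(n) = (n + 3)(n + 1) / 24
Then q(n) = 13·L_0(n) - 1·L_1(n) + 19·L_2(n).
Expanding and collecting terms gives q(n) = 2n² + n - 2.
Check: q(-3) = 13. ✓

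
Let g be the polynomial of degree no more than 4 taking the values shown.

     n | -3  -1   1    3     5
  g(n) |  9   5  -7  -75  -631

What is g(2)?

-16

Using the Lagrange interpolation formula with nodes -3, -1, 1, 3, 5:
  L_0(n) = (n + 1)(n - 1)(n - 3)(n - 5) / 384
  L_1(n) = (n + 3)(n - 1)(n - 3)(n - 5) / -96
  L_2(n) = (n + 3)(n + 1)(n - 3)(n - 5) / 64
  L_3(n) = (n + 3)(n + 1)(n - 1)(n - 5) / -96
  L_4(n) = (n + 3)(n + 1)(n - 1)(n - 3) / 384
Then g(n) = 9·L_0(n) + 5·L_1(n) - 7·L_2(n) - 75·L_3(n) - 631·L_4(n).
Expanding and collecting terms gives g(n) = -n⁴ - n³ + 6n² - 5n - 6.
Evaluating at n = 2: g(2) = -16.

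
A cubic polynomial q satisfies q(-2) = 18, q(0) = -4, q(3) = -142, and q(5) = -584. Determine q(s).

Write q(s) = as^3 + bs^2 + cs + d. Substituting each data point gives a linear system:
  -8a + 4b - 2c + d = 18
  d = -4
  27a + 9b + 3c + d = -142
  125a + 25b + 5c + d = -584
Solving the system yields a = -4, b = -3, c = -1, d = -4.
So q(s) = -4s^3 - 3s^2 - s - 4.
Check: q(3) = -142. ✓

q(s) = -4s^3 - 3s^2 - s - 4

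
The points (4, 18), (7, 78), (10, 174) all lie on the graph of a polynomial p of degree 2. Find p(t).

Write p(t) = at^2 + bt + c. Substituting each data point gives a linear system:
  16a + 4b + c = 18
  49a + 7b + c = 78
  100a + 10b + c = 174
Solving the system yields a = 2, b = -2, c = -6.
So p(t) = 2t^2 - 2t - 6.
Check: p(4) = 18. ✓

p(t) = 2t^2 - 2t - 6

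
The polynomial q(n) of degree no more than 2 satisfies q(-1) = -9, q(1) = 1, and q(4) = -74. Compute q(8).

Write q(n) = an^2 + bn + c. Substituting each data point gives a linear system:
  a - b + c = -9
  a + b + c = 1
  16a + 4b + c = -74
Solving the system yields a = -6, b = 5, c = 2.
So q(n) = -6n^2 + 5n + 2.
Then q(8) = -342.

-342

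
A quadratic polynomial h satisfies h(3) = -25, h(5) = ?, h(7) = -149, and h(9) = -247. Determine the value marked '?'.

-75

On equispaced nodes a degree-2 polynomial has vanishing third forward difference, so
  - h(3) + 3·h(5) - 3·h(7) + h(9) = 0.
Substituting the known values and solving for h(5):
  3·h(5) = -225
  h(5) = -75.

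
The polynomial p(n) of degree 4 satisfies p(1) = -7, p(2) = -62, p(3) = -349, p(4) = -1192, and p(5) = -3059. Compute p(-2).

-154

Forward differences of the values at n = 1, 2, 3, 4, 5:
  p  : -7  -62  -349  -1192  -3059
  Δ  : -55  -287  -843  -1867
  Δ^2: -232  -556  -1024
  Δ^3: -324  -468
  Δ^4: -144
The fourth differences are constant, confirming degree 4.
Interpolating (Newton forward form) and evaluating at n = -2 gives p(-2) = -154.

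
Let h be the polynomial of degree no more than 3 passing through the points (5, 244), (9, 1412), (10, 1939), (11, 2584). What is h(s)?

Using the Lagrange interpolation formula with nodes 5, 9, 10, 11:
  L_0(s) = (s - 9)(s - 10)(s - 11) / -120
  L_1(s) = (s - 5)(s - 10)(s - 11) / 8
  L_2(s) = (s - 5)(s - 9)(s - 11) / -5
  L_3(s) = (s - 5)(s - 9)(s - 10) / 12
Then h(s) = 244·L_0(s) + 1412·L_1(s) + 1939·L_2(s) + 2584·L_3(s).
Expanding and collecting terms gives h(s) = 2s^3 - s^2 + 4s - 1.
Check: h(9) = 1412. ✓

h(s) = 2s^3 - s^2 + 4s - 1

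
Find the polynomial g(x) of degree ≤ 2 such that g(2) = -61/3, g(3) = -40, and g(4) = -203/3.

g(x) = -4x^2 + (1/3)x - 5

Using the Lagrange interpolation formula with nodes 2, 3, 4:
  L_0(x) = (x - 3)(x - 4) / 2
  L_1(x) = (x - 2)(x - 4) / -1
  L_2(x) = (x - 2)(x - 3) / 2
Then g(x) = -61/3·L_0(x) - 40·L_1(x) - 203/3·L_2(x).
Expanding and collecting terms gives g(x) = -4x^2 + (1/3)x - 5.
Check: g(4) = -203/3. ✓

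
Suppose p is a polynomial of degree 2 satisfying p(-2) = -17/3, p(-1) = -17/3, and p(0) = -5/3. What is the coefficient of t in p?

6

Write p(t) = at^2 + bt + c. Substituting each data point gives a linear system:
  4a - 2b + c = -17/3
  a - b + c = -17/3
  c = -5/3
Solving the system yields a = 2, b = 6, c = -5/3.
So p(t) = 2t^2 + 6t - 5/3.
The coefficient of t is 6.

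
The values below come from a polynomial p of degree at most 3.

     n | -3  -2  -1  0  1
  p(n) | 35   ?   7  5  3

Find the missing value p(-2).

15

The 4 known points determine the degree-3 polynomial uniquely.
Write p(n) = an^3 + bn^2 + cn + d. Substituting each data point gives a linear system:
  -27a + 9b - 3c + d = 35
  -a + b - c + d = 7
  d = 5
  a + b + c + d = 3
Solving the system yields a = -1, b = 0, c = -1, d = 5.
So p(n) = -n^3 - n + 5.
Then p(-2) = 15.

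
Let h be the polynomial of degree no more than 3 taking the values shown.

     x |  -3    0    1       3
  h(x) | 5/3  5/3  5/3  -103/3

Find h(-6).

383/3

Write h(x) = ax^3 + bx^2 + cx + d. Substituting each data point gives a linear system:
  -27a + 9b - 3c + d = 5/3
  d = 5/3
  a + b + c + d = 5/3
  27a + 9b + 3c + d = -103/3
Solving the system yields a = -1, b = -2, c = 3, d = 5/3.
So h(x) = -x^3 - 2x^2 + 3x + 5/3.
Then h(-6) = 383/3.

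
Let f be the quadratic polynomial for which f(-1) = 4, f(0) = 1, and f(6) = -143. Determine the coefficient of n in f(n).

Write f(n) = an^2 + bn + c. Substituting each data point gives a linear system:
  a - b + c = 4
  c = 1
  36a + 6b + c = -143
Solving the system yields a = -3, b = -6, c = 1.
So f(n) = -3n² - 6n + 1.
The coefficient of n is -6.

-6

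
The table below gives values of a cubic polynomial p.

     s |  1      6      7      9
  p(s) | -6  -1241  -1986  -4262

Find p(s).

Write p(s) = as^3 + bs^2 + cs + d. Substituting each data point gives a linear system:
  a + b + c + d = -6
  216a + 36b + 6c + d = -1241
  343a + 49b + 7c + d = -1986
  729a + 81b + 9c + d = -4262
Solving the system yields a = -6, b = 1, c = 4, d = -5.
So p(s) = -6s^3 + s^2 + 4s - 5.
Check: p(7) = -1986. ✓

p(s) = -6s^3 + s^2 + 4s - 5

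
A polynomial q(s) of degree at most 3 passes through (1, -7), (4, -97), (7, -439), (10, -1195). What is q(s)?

Write q(s) = as^3 + bs^2 + cs + d. Substituting each data point gives a linear system:
  a + b + c + d = -7
  64a + 16b + 4c + d = -97
  343a + 49b + 7c + d = -439
  1000a + 100b + 10c + d = -1195
Solving the system yields a = -1, b = -2, c = 1, d = -5.
So q(s) = -s³ - 2s² + s - 5.
Check: q(10) = -1195. ✓

q(s) = -s^3 - 2s^2 + s - 5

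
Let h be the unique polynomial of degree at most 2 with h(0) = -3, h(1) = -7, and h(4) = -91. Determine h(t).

Using the Lagrange interpolation formula with nodes 0, 1, 4:
  L_0(t) = (t - 1)(t - 4) / 4
  L_1(t) = t(t - 4) / -3
  L_2(t) = t(t - 1) / 12
Then h(t) = -3·L_0(t) - 7·L_1(t) - 91·L_2(t).
Expanding and collecting terms gives h(t) = -6t^2 + 2t - 3.
Check: h(1) = -7. ✓

h(t) = -6t^2 + 2t - 3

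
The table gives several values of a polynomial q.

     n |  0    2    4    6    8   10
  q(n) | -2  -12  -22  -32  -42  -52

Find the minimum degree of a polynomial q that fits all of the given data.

Forward differences of the values at n = 0, 2, 4, 6, 8, 10:
  q  : -2  -12  -22  -32  -42  -52
  Δ  : -10  -10  -10  -10  -10
  Δ^2: 0  0  0  0
  Δ^3: 0  0  0
  Δ^4: 0  0
  Δ^5: 0
The first differences are constant (-10) and nonzero, while all higher differences vanish, so the minimal degree is 1.

1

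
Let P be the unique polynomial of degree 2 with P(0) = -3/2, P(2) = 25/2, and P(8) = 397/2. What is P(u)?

Using the Lagrange interpolation formula with nodes 0, 2, 8:
  L_0(u) = (u - 2)(u - 8) / 16
  L_1(u) = u(u - 8) / -12
  L_2(u) = u(u - 2) / 48
Then P(u) = -3/2·L_0(u) + 25/2·L_1(u) + 397/2·L_2(u).
Expanding and collecting terms gives P(u) = 3u^2 + u - 3/2.
Check: P(8) = 397/2. ✓

P(u) = 3u^2 + u - 3/2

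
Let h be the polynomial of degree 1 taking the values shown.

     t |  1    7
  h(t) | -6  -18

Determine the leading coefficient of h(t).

-2

Write h(t) = at + b. Substituting each data point gives a linear system:
  a + b = -6
  7a + b = -18
Solving the system yields a = -2, b = -4.
So h(t) = -2t - 4.
The leading coefficient is -2.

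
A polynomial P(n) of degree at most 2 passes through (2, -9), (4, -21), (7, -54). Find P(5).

-30

Write P(n) = an^2 + bn + c. Substituting each data point gives a linear system:
  4a + 2b + c = -9
  16a + 4b + c = -21
  49a + 7b + c = -54
Solving the system yields a = -1, b = 0, c = -5.
So P(n) = -n² - 5.
Then P(5) = -30.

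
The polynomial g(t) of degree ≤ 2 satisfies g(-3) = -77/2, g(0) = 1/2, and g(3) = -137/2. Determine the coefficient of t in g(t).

Write g(t) = at^2 + bt + c. Substituting each data point gives a linear system:
  9a - 3b + c = -77/2
  c = 1/2
  9a + 3b + c = -137/2
Solving the system yields a = -6, b = -5, c = 1/2.
So g(t) = -6t^2 - 5t + 1/2.
The coefficient of t is -5.

-5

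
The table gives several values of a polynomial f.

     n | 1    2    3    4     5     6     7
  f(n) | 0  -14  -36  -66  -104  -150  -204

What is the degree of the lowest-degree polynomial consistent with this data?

2

Forward differences of the values at n = 1, 2, 3, 4, 5, 6, 7:
  f  : 0  -14  -36  -66  -104  -150  -204
  Δ  : -14  -22  -30  -38  -46  -54
  Δ^2: -8  -8  -8  -8  -8
  Δ^3: 0  0  0  0
  Δ^4: 0  0  0
  Δ^5: 0  0
  Δ^6: 0
The second differences are constant (-8) and nonzero, while all higher differences vanish, so the minimal degree is 2.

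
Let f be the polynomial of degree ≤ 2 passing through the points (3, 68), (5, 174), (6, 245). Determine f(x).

f(x) = 6x^2 + 5x - 1

Write f(x) = ax^2 + bx + c. Substituting each data point gives a linear system:
  9a + 3b + c = 68
  25a + 5b + c = 174
  36a + 6b + c = 245
Solving the system yields a = 6, b = 5, c = -1.
So f(x) = 6x^2 + 5x - 1.
Check: f(3) = 68. ✓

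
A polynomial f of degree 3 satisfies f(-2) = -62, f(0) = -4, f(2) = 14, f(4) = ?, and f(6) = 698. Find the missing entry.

184

On equispaced nodes a degree-3 polynomial has vanishing fourth forward difference, so
  f(-2) - 4·f(0) + 6·f(2) - 4·f(4) + f(6) = 0.
Substituting the known values and solving for f(4):
  -4·f(4) = -736
  f(4) = 184.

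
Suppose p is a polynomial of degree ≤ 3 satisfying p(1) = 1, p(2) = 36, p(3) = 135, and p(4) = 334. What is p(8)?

Using the Lagrange interpolation formula with nodes 1, 2, 3, 4:
  L_0(n) = (n - 2)(n - 3)(n - 4) / -6
  L_1(n) = (n - 1)(n - 3)(n - 4) / 2
  L_2(n) = (n - 1)(n - 2)(n - 4) / -2
  L_3(n) = (n - 1)(n - 2)(n - 3) / 6
Then p(n) = 1·L_0(n) + 36·L_1(n) + 135·L_2(n) + 334·L_3(n).
Expanding and collecting terms gives p(n) = 6n^3 - 4n^2 + 5n - 6.
Evaluating at n = 8: p(8) = 2850.

2850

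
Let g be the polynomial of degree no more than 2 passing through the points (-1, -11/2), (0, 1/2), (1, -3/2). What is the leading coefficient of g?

-4

Write g(t) = at^2 + bt + c. Substituting each data point gives a linear system:
  a - b + c = -11/2
  c = 1/2
  a + b + c = -3/2
Solving the system yields a = -4, b = 2, c = 1/2.
So g(t) = -4t² + 2t + 1/2.
The leading coefficient is -4.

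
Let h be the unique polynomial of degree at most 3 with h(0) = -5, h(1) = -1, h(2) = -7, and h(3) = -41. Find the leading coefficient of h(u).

-3

Write h(u) = au^3 + bu^2 + cu + d. Substituting each data point gives a linear system:
  d = -5
  a + b + c + d = -1
  8a + 4b + 2c + d = -7
  27a + 9b + 3c + d = -41
Solving the system yields a = -3, b = 4, c = 3, d = -5.
So h(u) = -3u^3 + 4u^2 + 3u - 5.
The leading coefficient is -3.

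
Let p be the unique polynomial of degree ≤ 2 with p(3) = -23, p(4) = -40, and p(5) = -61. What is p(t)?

p(t) = -2t^2 - 3t + 4

Write p(t) = at^2 + bt + c. Substituting each data point gives a linear system:
  9a + 3b + c = -23
  16a + 4b + c = -40
  25a + 5b + c = -61
Solving the system yields a = -2, b = -3, c = 4.
So p(t) = -2t² - 3t + 4.
Check: p(4) = -40. ✓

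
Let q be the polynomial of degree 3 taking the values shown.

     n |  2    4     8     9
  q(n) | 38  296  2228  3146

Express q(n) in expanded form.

Using the Lagrange interpolation formula with nodes 2, 4, 8, 9:
  L_0(n) = (n - 4)(n - 8)(n - 9) / -84
  L_1(n) = (n - 2)(n - 8)(n - 9) / 40
  L_2(n) = (n - 2)(n - 4)(n - 9) / -24
  L_3(n) = (n - 2)(n - 4)(n - 8) / 35
Then q(n) = 38·L_0(n) + 296·L_1(n) + 2228·L_2(n) + 3146·L_3(n).
Expanding and collecting terms gives q(n) = 4n³ + 3n² - n - 4.
Check: q(4) = 296. ✓

q(n) = 4n^3 + 3n^2 - n - 4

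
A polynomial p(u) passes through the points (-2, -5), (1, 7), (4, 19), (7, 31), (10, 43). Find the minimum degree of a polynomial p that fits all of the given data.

1

Forward differences of the values at u = -2, 1, 4, 7, 10:
  p  : -5  7  19  31  43
  Δ  : 12  12  12  12
  Δ^2: 0  0  0
  Δ^3: 0  0
  Δ^4: 0
The first differences are constant (12) and nonzero, while all higher differences vanish, so the minimal degree is 1.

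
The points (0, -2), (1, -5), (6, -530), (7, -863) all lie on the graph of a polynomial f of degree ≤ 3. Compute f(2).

Using the Lagrange interpolation formula with nodes 0, 1, 6, 7:
  L_0(s) = (s - 1)(s - 6)(s - 7) / -42
  L_1(s) = s(s - 6)(s - 7) / 30
  L_2(s) = s(s - 1)(s - 7) / -30
  L_3(s) = s(s - 1)(s - 6) / 42
Then f(s) = -2·L_0(s) - 5·L_1(s) - 530·L_2(s) - 863·L_3(s).
Expanding and collecting terms gives f(s) = -3s^3 + 4s^2 - 4s - 2.
Evaluating at s = 2: f(2) = -18.

-18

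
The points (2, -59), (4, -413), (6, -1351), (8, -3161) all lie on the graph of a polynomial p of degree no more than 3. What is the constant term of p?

-1

Write p(x) = ax^3 + bx^2 + cx + d. Substituting each data point gives a linear system:
  8a + 4b + 2c + d = -59
  64a + 16b + 4c + d = -413
  216a + 36b + 6c + d = -1351
  512a + 64b + 8c + d = -3161
Solving the system yields a = -6, b = -1, c = -3, d = -1.
So p(x) = -6x^3 - x^2 - 3x - 1.
The constant term is -1.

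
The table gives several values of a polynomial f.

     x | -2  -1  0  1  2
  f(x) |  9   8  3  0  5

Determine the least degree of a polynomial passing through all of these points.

Forward differences of the values at x = -2, -1, 0, 1, 2:
  f  : 9  8  3  0  5
  Δ  : -1  -5  -3  5
  Δ^2: -4  2  8
  Δ^3: 6  6
  Δ^4: 0
The third differences are constant (6) and nonzero, while all higher differences vanish, so the minimal degree is 3.

3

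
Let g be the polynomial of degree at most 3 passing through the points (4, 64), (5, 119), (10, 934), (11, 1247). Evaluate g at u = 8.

Write g(u) = au^3 + bu^2 + cu + d. Substituting each data point gives a linear system:
  64a + 16b + 4c + d = 64
  125a + 25b + 5c + d = 119
  1000a + 100b + 10c + d = 934
  1331a + 121b + 11c + d = 1247
Solving the system yields a = 1, b = -1, c = 3, d = 4.
So g(u) = u³ - u² + 3u + 4.
Then g(8) = 476.

476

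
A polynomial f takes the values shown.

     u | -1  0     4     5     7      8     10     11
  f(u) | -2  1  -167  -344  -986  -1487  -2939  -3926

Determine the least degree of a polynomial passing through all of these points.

Divided differences on the nodes -1, 0, 4, 5, 7, 8, 10, 11:
  order 0: -2  1  -167  -344  -986  -1487  -2939  -3926
  order 1: 3  -42  -177  -321  -501  -726  -987
  order 2: -9  -27  -48  -60  -75  -87
  order 3: -3  -3  -3  -3  -3
  order 4: 0  0  0  0
  order 5: 0  0  0
  order 6: 0  0
  order 7: 0
The order-3 divided differences are all -3 (nonzero) and every higher order vanishes, so the data lies on a polynomial of degree exactly 3.

3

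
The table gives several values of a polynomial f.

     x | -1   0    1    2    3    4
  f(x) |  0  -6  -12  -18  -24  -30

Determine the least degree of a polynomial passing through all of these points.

1

Forward differences of the values at x = -1, 0, 1, 2, 3, 4:
  f  : 0  -6  -12  -18  -24  -30
  Δ  : -6  -6  -6  -6  -6
  Δ^2: 0  0  0  0
  Δ^3: 0  0  0
  Δ^4: 0  0
  Δ^5: 0
The first differences are constant (-6) and nonzero, while all higher differences vanish, so the minimal degree is 1.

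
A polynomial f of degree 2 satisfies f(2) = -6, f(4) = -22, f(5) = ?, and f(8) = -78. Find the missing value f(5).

The 3 known points determine the degree-2 polynomial uniquely.
Write f(s) = as^2 + bs + c. Substituting each data point gives a linear system:
  4a + 2b + c = -6
  16a + 4b + c = -22
  64a + 8b + c = -78
Solving the system yields a = -1, b = -2, c = 2.
So f(s) = -s^2 - 2s + 2.
Then f(5) = -33.

-33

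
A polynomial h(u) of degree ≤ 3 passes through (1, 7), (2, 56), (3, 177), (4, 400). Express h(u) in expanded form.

Write h(u) = au^3 + bu^2 + cu + d. Substituting each data point gives a linear system:
  a + b + c + d = 7
  8a + 4b + 2c + d = 56
  27a + 9b + 3c + d = 177
  64a + 16b + 4c + d = 400
Solving the system yields a = 5, b = 6, c = -4, d = 0.
So h(u) = 5u³ + 6u² - 4u.
Check: h(1) = 7. ✓

h(u) = 5u^3 + 6u^2 - 4u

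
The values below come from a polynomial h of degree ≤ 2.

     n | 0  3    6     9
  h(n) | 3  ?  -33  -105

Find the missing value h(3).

3

The 3 known points determine the degree-2 polynomial uniquely.
Write h(n) = an^2 + bn + c. Substituting each data point gives a linear system:
  c = 3
  36a + 6b + c = -33
  81a + 9b + c = -105
Solving the system yields a = -2, b = 6, c = 3.
So h(n) = -2n² + 6n + 3.
Then h(3) = 3.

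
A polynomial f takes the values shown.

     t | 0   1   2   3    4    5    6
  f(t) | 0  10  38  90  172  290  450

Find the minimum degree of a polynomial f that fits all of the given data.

3

Forward differences of the values at t = 0, 1, 2, 3, 4, 5, 6:
  f  : 0  10  38  90  172  290  450
  Δ  : 10  28  52  82  118  160
  Δ^2: 18  24  30  36  42
  Δ^3: 6  6  6  6
  Δ^4: 0  0  0
  Δ^5: 0  0
  Δ^6: 0
The third differences are constant (6) and nonzero, while all higher differences vanish, so the minimal degree is 3.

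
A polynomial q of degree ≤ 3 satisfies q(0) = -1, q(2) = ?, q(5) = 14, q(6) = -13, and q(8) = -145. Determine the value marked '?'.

The 4 known points determine the degree-3 polynomial uniquely.
Write q(u) = au^3 + bu^2 + cu + d. Substituting each data point gives a linear system:
  d = -1
  125a + 25b + 5c + d = 14
  216a + 36b + 6c + d = -13
  512a + 64b + 8c + d = -145
Solving the system yields a = -1, b = 6, c = -2, d = -1.
So q(u) = -u³ + 6u² - 2u - 1.
Then q(2) = 11.

11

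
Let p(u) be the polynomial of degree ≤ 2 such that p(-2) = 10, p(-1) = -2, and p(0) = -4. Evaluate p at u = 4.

Using the Lagrange interpolation formula with nodes -2, -1, 0:
  L_0(u) = (u + 1)u / 2
  L_1(u) = (u + 2)u / -1
  L_2(u) = (u + 2)(u + 1) / 2
Then p(u) = 10·L_0(u) - 2·L_1(u) - 4·L_2(u).
Expanding and collecting terms gives p(u) = 5u^2 + 3u - 4.
Evaluating at u = 4: p(4) = 88.

88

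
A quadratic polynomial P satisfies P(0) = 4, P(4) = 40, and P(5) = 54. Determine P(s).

P(s) = s^2 + 5s + 4

Write P(s) = as^2 + bs + c. Substituting each data point gives a linear system:
  c = 4
  16a + 4b + c = 40
  25a + 5b + c = 54
Solving the system yields a = 1, b = 5, c = 4.
So P(s) = s^2 + 5s + 4.
Check: P(5) = 54. ✓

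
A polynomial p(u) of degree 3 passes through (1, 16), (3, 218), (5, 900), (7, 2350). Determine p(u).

p(u) = 6u^3 + 6u^2 - u + 5

Using the Lagrange interpolation formula with nodes 1, 3, 5, 7:
  L_0(u) = (u - 3)(u - 5)(u - 7) / -48
  L_1(u) = (u - 1)(u - 5)(u - 7) / 16
  L_2(u) = (u - 1)(u - 3)(u - 7) / -16
  L_3(u) = (u - 1)(u - 3)(u - 5) / 48
Then p(u) = 16·L_0(u) + 218·L_1(u) + 900·L_2(u) + 2350·L_3(u).
Expanding and collecting terms gives p(u) = 6u³ + 6u² - u + 5.
Check: p(7) = 2350. ✓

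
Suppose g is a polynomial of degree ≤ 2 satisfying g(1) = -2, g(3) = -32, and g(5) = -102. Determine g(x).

Using the Lagrange interpolation formula with nodes 1, 3, 5:
  L_0(x) = (x - 3)(x - 5) / 8
  L_1(x) = (x - 1)(x - 5) / -4
  L_2(x) = (x - 1)(x - 3) / 8
Then g(x) = -2·L_0(x) - 32·L_1(x) - 102·L_2(x).
Expanding and collecting terms gives g(x) = -5x^2 + 5x - 2.
Check: g(3) = -32. ✓

g(x) = -5x^2 + 5x - 2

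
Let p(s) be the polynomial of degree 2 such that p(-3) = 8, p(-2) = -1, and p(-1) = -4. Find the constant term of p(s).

Write p(s) = as^2 + bs + c. Substituting each data point gives a linear system:
  9a - 3b + c = 8
  4a - 2b + c = -1
  a - b + c = -4
Solving the system yields a = 3, b = 6, c = -1.
So p(s) = 3s^2 + 6s - 1.
The constant term is -1.

-1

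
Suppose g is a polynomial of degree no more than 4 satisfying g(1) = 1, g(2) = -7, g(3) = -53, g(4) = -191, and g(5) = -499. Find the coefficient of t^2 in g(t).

Write g(t) = at^4 + bt^3 + ct^2 + dt + e. Substituting each data point gives a linear system:
  a + b + c + d + e = 1
  16a + 8b + 4c + 2d + e = -7
  81a + 27b + 9c + 3d + e = -53
  256a + 64b + 16c + 4d + e = -191
  625a + 125b + 25c + 5d + e = -499
Solving the system yields a = -1, b = 1, c = 0, d = 0, e = 1.
So g(t) = -t^4 + t^3 + 1.
The coefficient of t^2 is 0.

0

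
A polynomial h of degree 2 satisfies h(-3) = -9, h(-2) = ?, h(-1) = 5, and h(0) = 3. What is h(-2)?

1

The 3 known points determine the degree-2 polynomial uniquely.
Write h(u) = au^2 + bu + c. Substituting each data point gives a linear system:
  9a - 3b + c = -9
  a - b + c = 5
  c = 3
Solving the system yields a = -3, b = -5, c = 3.
So h(u) = -3u^2 - 5u + 3.
Then h(-2) = 1.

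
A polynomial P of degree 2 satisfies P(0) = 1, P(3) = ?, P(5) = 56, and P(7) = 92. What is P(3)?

The 3 known points determine the degree-2 polynomial uniquely.
Write P(x) = ax^2 + bx + c. Substituting each data point gives a linear system:
  c = 1
  25a + 5b + c = 56
  49a + 7b + c = 92
Solving the system yields a = 1, b = 6, c = 1.
So P(x) = x² + 6x + 1.
Then P(3) = 28.

28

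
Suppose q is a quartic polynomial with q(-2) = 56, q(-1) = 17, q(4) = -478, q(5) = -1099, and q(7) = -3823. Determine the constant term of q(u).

Write q(u) = au^4 + bu^3 + cu^2 + du + e. Substituting each data point gives a linear system:
  16a - 8b + 4c - 2d + e = 56
  a - b + c - d + e = 17
  256a + 64b + 16c + 4d + e = -478
  625a + 125b + 25c + 5d + e = -1099
  2401a + 343b + 49c + 7d + e = -3823
Solving the system yields a = -1, b = -5, c = 6, d = -1, e = 6.
So q(u) = -u⁴ - 5u³ + 6u² - u + 6.
The constant term is 6.

6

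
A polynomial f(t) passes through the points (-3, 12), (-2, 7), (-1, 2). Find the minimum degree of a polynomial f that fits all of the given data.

1

Forward differences of the values at t = -3, -2, -1:
  f  : 12  7  2
  Δ  : -5  -5
  Δ^2: 0
The first differences are constant (-5) and nonzero, while all higher differences vanish, so the minimal degree is 1.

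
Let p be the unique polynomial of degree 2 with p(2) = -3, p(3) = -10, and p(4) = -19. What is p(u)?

Write p(u) = au^2 + bu + c. Substituting each data point gives a linear system:
  4a + 2b + c = -3
  9a + 3b + c = -10
  16a + 4b + c = -19
Solving the system yields a = -1, b = -2, c = 5.
So p(u) = -u² - 2u + 5.
Check: p(4) = -19. ✓

p(u) = -u^2 - 2u + 5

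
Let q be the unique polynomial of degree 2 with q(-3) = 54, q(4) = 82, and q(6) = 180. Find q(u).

q(u) = 5u^2 - u + 6

Using the Lagrange interpolation formula with nodes -3, 4, 6:
  L_0(u) = (u - 4)(u - 6) / 63
  L_1(u) = (u + 3)(u - 6) / -14
  L_2(u) = (u + 3)(u - 4) / 18
Then q(u) = 54·L_0(u) + 82·L_1(u) + 180·L_2(u).
Expanding and collecting terms gives q(u) = 5u^2 - u + 6.
Check: q(4) = 82. ✓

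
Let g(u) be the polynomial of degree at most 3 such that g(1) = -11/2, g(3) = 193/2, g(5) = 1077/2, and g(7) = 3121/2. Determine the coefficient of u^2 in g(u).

-5/2

Write g(u) = au^3 + bu^2 + cu + d. Substituting each data point gives a linear system:
  a + b + c + d = -11/2
  27a + 9b + 3c + d = 193/2
  125a + 25b + 5c + d = 1077/2
  343a + 49b + 7c + d = 3121/2
Solving the system yields a = 5, b = -5/2, c = -4, d = -4.
So g(u) = 5u³ - (5/2)u² - 4u - 4.
The coefficient of u^2 is -5/2.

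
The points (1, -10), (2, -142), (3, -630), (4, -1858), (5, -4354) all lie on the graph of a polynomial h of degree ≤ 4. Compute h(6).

Write h(s) = as^4 + bs^3 + cs^2 + ds + e. Substituting each data point gives a linear system:
  a + b + c + d + e = -10
  16a + 8b + 4c + 2d + e = -142
  81a + 27b + 9c + 3d + e = -630
  256a + 64b + 16c + 4d + e = -1858
  625a + 125b + 25c + 5d + e = -4354
Solving the system yields a = -6, b = -4, c = -4, d = -2, e = 6.
So h(s) = -6s⁴ - 4s³ - 4s² - 2s + 6.
Then h(6) = -8790.

-8790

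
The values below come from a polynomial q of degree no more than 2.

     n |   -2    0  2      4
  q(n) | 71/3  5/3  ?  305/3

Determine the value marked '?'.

The 3 known points determine the degree-2 polynomial uniquely.
Write q(n) = an^2 + bn + c. Substituting each data point gives a linear system:
  4a - 2b + c = 71/3
  c = 5/3
  16a + 4b + c = 305/3
Solving the system yields a = 6, b = 1, c = 5/3.
So q(n) = 6n^2 + n + 5/3.
Then q(2) = 83/3.

83/3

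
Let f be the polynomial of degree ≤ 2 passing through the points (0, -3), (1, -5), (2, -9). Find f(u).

f(u) = -u^2 - u - 3

Write f(u) = au^2 + bu + c. Substituting each data point gives a linear system:
  c = -3
  a + b + c = -5
  4a + 2b + c = -9
Solving the system yields a = -1, b = -1, c = -3.
So f(u) = -u² - u - 3.
Check: f(0) = -3. ✓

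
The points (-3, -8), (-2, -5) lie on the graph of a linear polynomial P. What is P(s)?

P(s) = 3s + 1

Write P(s) = as + b. Substituting each data point gives a linear system:
  -3a + b = -8
  -2a + b = -5
Solving the system yields a = 3, b = 1.
So P(s) = 3s + 1.
Check: P(-2) = -5. ✓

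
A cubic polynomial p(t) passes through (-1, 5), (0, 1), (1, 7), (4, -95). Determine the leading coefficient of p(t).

Write p(t) = at^3 + bt^2 + ct + d. Substituting each data point gives a linear system:
  -a + b - c + d = 5
  d = 1
  a + b + c + d = 7
  64a + 16b + 4c + d = -95
Solving the system yields a = -3, b = 5, c = 4, d = 1.
So p(t) = -3t^3 + 5t^2 + 4t + 1.
The leading coefficient is -3.

-3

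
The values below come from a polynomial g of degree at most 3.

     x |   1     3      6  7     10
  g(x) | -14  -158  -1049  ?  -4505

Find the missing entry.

-1622

The 4 known points determine the degree-3 polynomial uniquely.
Write g(x) = ax^3 + bx^2 + cx + d. Substituting each data point gives a linear system:
  a + b + c + d = -14
  27a + 9b + 3c + d = -158
  216a + 36b + 6c + d = -1049
  1000a + 100b + 10c + d = -4505
Solving the system yields a = -4, b = -5, c = 0, d = -5.
So g(x) = -4x³ - 5x² - 5.
Then g(7) = -1622.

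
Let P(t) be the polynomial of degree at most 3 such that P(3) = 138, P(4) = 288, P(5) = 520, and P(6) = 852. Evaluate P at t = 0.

0

Forward differences of the values at t = 3, 4, 5, 6:
  P  : 138  288  520  852
  Δ  : 150  232  332
  Δ^2: 82  100
  Δ^3: 18
The third differences are constant, confirming degree 3.
Interpolating (Newton forward form) and evaluating at t = 0 gives P(0) = 0.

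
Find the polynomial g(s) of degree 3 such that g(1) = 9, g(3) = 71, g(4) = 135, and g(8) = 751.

g(s) = s^3 + 3s^2 + 6s - 1

Write g(s) = as^3 + bs^2 + cs + d. Substituting each data point gives a linear system:
  a + b + c + d = 9
  27a + 9b + 3c + d = 71
  64a + 16b + 4c + d = 135
  512a + 64b + 8c + d = 751
Solving the system yields a = 1, b = 3, c = 6, d = -1.
So g(s) = s³ + 3s² + 6s - 1.
Check: g(4) = 135. ✓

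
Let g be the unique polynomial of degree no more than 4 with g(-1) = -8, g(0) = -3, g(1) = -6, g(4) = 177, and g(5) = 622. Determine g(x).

Using the Lagrange interpolation formula with nodes -1, 0, 1, 4, 5:
  L_0(x) = x(x - 1)(x - 4)(x - 5) / 60
  L_1(x) = (x + 1)(x - 1)(x - 4)(x - 5) / -20
  L_2(x) = (x + 1)x(x - 4)(x - 5) / 24
  L_3(x) = (x + 1)x(x - 1)(x - 5) / -60
  L_4(x) = (x + 1)x(x - 1)(x - 4) / 120
Then g(x) = -8·L_0(x) - 3·L_1(x) - 6·L_2(x) + 177·L_3(x) + 622·L_4(x).
Expanding and collecting terms gives g(x) = 2x⁴ - 4x³ - 6x² + 5x - 3.
Check: g(5) = 622. ✓

g(x) = 2x^4 - 4x^3 - 6x^2 + 5x - 3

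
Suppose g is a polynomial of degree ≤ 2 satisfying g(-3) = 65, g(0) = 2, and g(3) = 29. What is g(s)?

Write g(s) = as^2 + bs + c. Substituting each data point gives a linear system:
  9a - 3b + c = 65
  c = 2
  9a + 3b + c = 29
Solving the system yields a = 5, b = -6, c = 2.
So g(s) = 5s^2 - 6s + 2.
Check: g(0) = 2. ✓

g(s) = 5s^2 - 6s + 2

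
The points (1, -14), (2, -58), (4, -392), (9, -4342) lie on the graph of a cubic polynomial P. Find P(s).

P(s) = -6s^3 + s^2 - 5s - 4

Write P(s) = as^3 + bs^2 + cs + d. Substituting each data point gives a linear system:
  a + b + c + d = -14
  8a + 4b + 2c + d = -58
  64a + 16b + 4c + d = -392
  729a + 81b + 9c + d = -4342
Solving the system yields a = -6, b = 1, c = -5, d = -4.
So P(s) = -6s^3 + s^2 - 5s - 4.
Check: P(1) = -14. ✓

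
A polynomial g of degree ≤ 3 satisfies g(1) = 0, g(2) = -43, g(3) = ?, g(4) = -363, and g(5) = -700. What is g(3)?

The 4 known points determine the degree-3 polynomial uniquely.
Write g(u) = au^3 + bu^2 + cu + d. Substituting each data point gives a linear system:
  a + b + c + d = 0
  8a + 4b + 2c + d = -43
  64a + 16b + 4c + d = -363
  125a + 25b + 5c + d = -700
Solving the system yields a = -5, b = -4, c = 4, d = 5.
So g(u) = -5u^3 - 4u^2 + 4u + 5.
Then g(3) = -154.

-154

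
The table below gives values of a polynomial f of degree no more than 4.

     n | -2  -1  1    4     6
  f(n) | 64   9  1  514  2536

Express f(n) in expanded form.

f(n) = 2n^4 - n^3 + 5n^2 - 3n - 2

Write f(n) = an^4 + bn^3 + cn^2 + dn + e. Substituting each data point gives a linear system:
  16a - 8b + 4c - 2d + e = 64
  a - b + c - d + e = 9
  a + b + c + d + e = 1
  256a + 64b + 16c + 4d + e = 514
  1296a + 216b + 36c + 6d + e = 2536
Solving the system yields a = 2, b = -1, c = 5, d = -3, e = -2.
So f(n) = 2n^4 - n^3 + 5n^2 - 3n - 2.
Check: f(6) = 2536. ✓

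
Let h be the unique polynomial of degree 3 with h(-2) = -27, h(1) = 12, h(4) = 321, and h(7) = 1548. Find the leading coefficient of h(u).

4

Write h(u) = au^3 + bu^2 + cu + d. Substituting each data point gives a linear system:
  -8a + 4b - 2c + d = -27
  a + b + c + d = 12
  64a + 16b + 4c + d = 321
  343a + 49b + 7c + d = 1548
Solving the system yields a = 4, b = 3, c = 4, d = 1.
So h(u) = 4u³ + 3u² + 4u + 1.
The leading coefficient is 4.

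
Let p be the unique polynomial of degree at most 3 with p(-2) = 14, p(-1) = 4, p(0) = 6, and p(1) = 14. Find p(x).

Write p(x) = ax^3 + bx^2 + cx + d. Substituting each data point gives a linear system:
  -8a + 4b - 2c + d = 14
  -a + b - c + d = 4
  d = 6
  a + b + c + d = 14
Solving the system yields a = -1, b = 3, c = 6, d = 6.
So p(x) = -x^3 + 3x^2 + 6x + 6.
Check: p(0) = 6. ✓

p(x) = -x^3 + 3x^2 + 6x + 6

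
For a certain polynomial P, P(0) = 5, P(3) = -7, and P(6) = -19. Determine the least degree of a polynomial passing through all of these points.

Forward differences of the values at u = 0, 3, 6:
  P  : 5  -7  -19
  Δ  : -12  -12
  Δ^2: 0
The first differences are constant (-12) and nonzero, while all higher differences vanish, so the minimal degree is 1.

1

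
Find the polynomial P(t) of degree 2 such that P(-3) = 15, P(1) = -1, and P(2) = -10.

Using the Lagrange interpolation formula with nodes -3, 1, 2:
  L_0(t) = (t - 1)(t - 2) / 20
  L_1(t) = (t + 3)(t - 2) / -4
  L_2(t) = (t + 3)(t - 1) / 5
Then P(t) = 15·L_0(t) - 1·L_1(t) - 10·L_2(t).
Expanding and collecting terms gives P(t) = -t^2 - 6t + 6.
Check: P(2) = -10. ✓

P(t) = -t^2 - 6t + 6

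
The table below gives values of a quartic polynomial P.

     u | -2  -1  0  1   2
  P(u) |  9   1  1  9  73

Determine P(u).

P(u) = 2u^4 + 4u^3 + 2u^2 + 1

Using the Lagrange interpolation formula with nodes -2, -1, 0, 1, 2:
  L_0(u) = (u + 1)u(u - 1)(u - 2) / 24
  L_1(u) = (u + 2)u(u - 1)(u - 2) / -6
  L_2(u) = (u + 2)(u + 1)(u - 1)(u - 2) / 4
  L_3(u) = (u + 2)(u + 1)u(u - 2) / -6
  L_4(u) = (u + 2)(u + 1)u(u - 1) / 24
Then P(u) = 9·L_0(u) + 1·L_1(u) + 1·L_2(u) + 9·L_3(u) + 73·L_4(u).
Expanding and collecting terms gives P(u) = 2u⁴ + 4u³ + 2u² + 1.
Check: P(-2) = 9. ✓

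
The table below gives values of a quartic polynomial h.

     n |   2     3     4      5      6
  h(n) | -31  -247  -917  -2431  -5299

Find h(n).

Write h(n) = an^4 + bn^3 + cn^2 + dn + e. Substituting each data point gives a linear system:
  16a + 8b + 4c + 2d + e = -31
  81a + 27b + 9c + 3d + e = -247
  256a + 64b + 16c + 4d + e = -917
  625a + 125b + 25c + 5d + e = -2431
  1296a + 216b + 36c + 6d + e = -5299
Solving the system yields a = -5, b = 5, c = 3, d = -1, e = -1.
So h(n) = -5n^4 + 5n^3 + 3n^2 - n - 1.
Check: h(4) = -917. ✓

h(n) = -5n^4 + 5n^3 + 3n^2 - n - 1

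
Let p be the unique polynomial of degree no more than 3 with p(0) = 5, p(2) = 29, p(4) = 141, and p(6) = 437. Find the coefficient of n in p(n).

Write p(n) = an^3 + bn^2 + cn + d. Substituting each data point gives a linear system:
  d = 5
  8a + 4b + 2c + d = 29
  64a + 16b + 4c + d = 141
  216a + 36b + 6c + d = 437
Solving the system yields a = 2, b = -1, c = 6, d = 5.
So p(n) = 2n^3 - n^2 + 6n + 5.
The coefficient of n is 6.

6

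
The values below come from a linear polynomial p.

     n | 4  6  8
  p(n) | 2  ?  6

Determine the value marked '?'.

4

The 2 known points determine the degree-1 polynomial uniquely.
Write p(n) = an + b. Substituting each data point gives a linear system:
  4a + b = 2
  8a + b = 6
Solving the system yields a = 1, b = -2.
So p(n) = n - 2.
Then p(6) = 4.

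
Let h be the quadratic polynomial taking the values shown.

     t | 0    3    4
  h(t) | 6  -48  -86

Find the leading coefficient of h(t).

Write h(t) = at^2 + bt + c. Substituting each data point gives a linear system:
  c = 6
  9a + 3b + c = -48
  16a + 4b + c = -86
Solving the system yields a = -5, b = -3, c = 6.
So h(t) = -5t² - 3t + 6.
The leading coefficient is -5.

-5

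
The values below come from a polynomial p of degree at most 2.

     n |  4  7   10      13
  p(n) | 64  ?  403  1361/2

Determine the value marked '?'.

395/2

The 3 known points determine the degree-2 polynomial uniquely.
Write p(n) = an^2 + bn + c. Substituting each data point gives a linear system:
  16a + 4b + c = 64
  100a + 10b + c = 403
  169a + 13b + c = 1361/2
Solving the system yields a = 4, b = 1/2, c = -2.
So p(n) = 4n^2 + (1/2)n - 2.
Then p(7) = 395/2.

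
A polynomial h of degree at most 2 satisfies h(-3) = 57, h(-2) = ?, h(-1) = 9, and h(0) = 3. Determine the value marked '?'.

27

The 3 known points determine the degree-2 polynomial uniquely.
Write h(t) = at^2 + bt + c. Substituting each data point gives a linear system:
  9a - 3b + c = 57
  a - b + c = 9
  c = 3
Solving the system yields a = 6, b = 0, c = 3.
So h(t) = 6t^2 + 3.
Then h(-2) = 27.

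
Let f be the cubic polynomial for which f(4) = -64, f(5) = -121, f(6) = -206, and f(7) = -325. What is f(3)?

-29

Write f(t) = at^3 + bt^2 + ct + d. Substituting each data point gives a linear system:
  64a + 16b + 4c + d = -64
  125a + 25b + 5c + d = -121
  216a + 36b + 6c + d = -206
  343a + 49b + 7c + d = -325
Solving the system yields a = -1, b = 1, c = -5, d = 4.
So f(t) = -t^3 + t^2 - 5t + 4.
Then f(3) = -29.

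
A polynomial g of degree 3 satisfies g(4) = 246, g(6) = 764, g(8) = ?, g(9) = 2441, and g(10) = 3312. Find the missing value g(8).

1738

The 4 known points determine the degree-3 polynomial uniquely.
Write g(s) = as^3 + bs^2 + cs + d. Substituting each data point gives a linear system:
  64a + 16b + 4c + d = 246
  216a + 36b + 6c + d = 764
  729a + 81b + 9c + d = 2441
  1000a + 100b + 10c + d = 3312
Solving the system yields a = 3, b = 3, c = 1, d = 2.
So g(s) = 3s^3 + 3s^2 + s + 2.
Then g(8) = 1738.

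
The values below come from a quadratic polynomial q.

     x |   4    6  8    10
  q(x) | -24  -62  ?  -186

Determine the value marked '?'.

On equispaced nodes a degree-2 polynomial has vanishing third forward difference, so
  - q(4) + 3·q(6) - 3·q(8) + q(10) = 0.
Substituting the known values and solving for q(8):
  -3·q(8) = 348
  q(8) = -116.

-116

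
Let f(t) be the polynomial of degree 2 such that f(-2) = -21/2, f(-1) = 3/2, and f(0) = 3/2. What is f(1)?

-21/2

Forward differences of the values at t = -2, -1, 0:
  f  : -21/2  3/2  3/2
  Δ  : 12  0
  Δ^2: -12
The second differences are constant, confirming degree 2.
Interpolating (Newton forward form) and evaluating at t = 1 gives f(1) = -21/2.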